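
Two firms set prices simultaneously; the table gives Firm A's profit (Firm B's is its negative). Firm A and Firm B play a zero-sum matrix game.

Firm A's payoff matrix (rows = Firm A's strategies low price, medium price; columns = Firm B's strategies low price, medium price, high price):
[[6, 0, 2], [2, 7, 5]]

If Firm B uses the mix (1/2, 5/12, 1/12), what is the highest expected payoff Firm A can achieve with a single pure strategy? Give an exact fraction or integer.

13/3

low price: (6)·(1/2) + (0)·(5/12) + (2)·(1/12) = 19/6.
medium price: (2)·(1/2) + (7)·(5/12) + (5)·(1/12) = 13/3.
The best pure response is medium price with expected payoff 13/3.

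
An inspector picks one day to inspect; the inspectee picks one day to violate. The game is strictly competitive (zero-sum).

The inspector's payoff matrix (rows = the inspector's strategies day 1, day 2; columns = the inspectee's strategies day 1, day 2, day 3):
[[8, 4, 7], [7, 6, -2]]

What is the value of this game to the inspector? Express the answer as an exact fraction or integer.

50/11

Column day 1 is strictly dominated by day 2 for the inspectee (it gives the inspector more in every row).
The remaining 2×2 game on (day 1, day 2) × (day 2, day 3) has no saddle point. Let the inspector play day 1 with probability p; indifference gives 4p + 6(1−p) = 7p − 2(1−p), so p = 8/11.
Similarly the inspectee's optimal q on day 2 is 9/11, and the value is 4·(9/11) + (7)·(2/11) = 50/11.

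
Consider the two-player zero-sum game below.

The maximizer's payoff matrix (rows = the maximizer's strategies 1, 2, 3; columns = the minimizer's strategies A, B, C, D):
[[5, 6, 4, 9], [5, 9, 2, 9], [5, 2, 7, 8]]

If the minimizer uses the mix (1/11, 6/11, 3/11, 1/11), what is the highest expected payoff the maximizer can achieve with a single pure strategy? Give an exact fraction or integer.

74/11

1: (5)·(1/11) + (6)·(6/11) + (4)·(3/11) + (9)·(1/11) = 62/11.
2: (5)·(1/11) + (9)·(6/11) + (2)·(3/11) + (9)·(1/11) = 74/11.
3: (5)·(1/11) + (2)·(6/11) + (7)·(3/11) + (8)·(1/11) = 46/11.
The best pure response is 2 with expected payoff 74/11.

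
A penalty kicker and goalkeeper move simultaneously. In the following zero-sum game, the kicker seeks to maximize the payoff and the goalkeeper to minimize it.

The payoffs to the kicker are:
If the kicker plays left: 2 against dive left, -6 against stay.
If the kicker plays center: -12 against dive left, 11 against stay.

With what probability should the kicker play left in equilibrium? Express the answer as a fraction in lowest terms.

23/31

Row minima are -6 and -12, so the kicker's maximin is -6; column maxima are 2 and 11, so the goalkeeper's minimax is 2. These differ, so the equilibrium is in mixed strategies.
Let the kicker play left with probability p. The goalkeeper is indifferent when 2p − 12(1−p) = −6p + 11(1−p), giving p = 23/31.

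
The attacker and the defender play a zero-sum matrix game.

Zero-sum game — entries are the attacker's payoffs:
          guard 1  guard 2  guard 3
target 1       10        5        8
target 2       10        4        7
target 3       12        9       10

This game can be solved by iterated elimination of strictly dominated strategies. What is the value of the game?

9

Column guard 3 is strictly dominated by guard 2 for the defender (5<8, 4<7, 9<10); eliminate guard 3.
Row target 1 is strictly dominated by row target 3 (12>10, 9>5); eliminate target 1.
Row target 2 is strictly dominated by row target 3 (12>10, 9>4); eliminate target 2.
Column guard 1 is strictly dominated by guard 2 for the defender (9<12); eliminate guard 1.
Only (target 3, guard 2) remains, with payoff 9.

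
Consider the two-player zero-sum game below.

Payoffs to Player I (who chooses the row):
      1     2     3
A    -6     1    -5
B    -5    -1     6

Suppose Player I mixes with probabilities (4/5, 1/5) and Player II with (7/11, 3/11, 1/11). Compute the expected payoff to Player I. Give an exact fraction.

Against (7/11, 3/11, 1/11), each row's expected payoff is A: -4; B: -32/11.
Taking the (4/5, 1/5)-weighted average: (4/5)·(-4) + (1/5)·(-32/11) = -208/55.

-208/55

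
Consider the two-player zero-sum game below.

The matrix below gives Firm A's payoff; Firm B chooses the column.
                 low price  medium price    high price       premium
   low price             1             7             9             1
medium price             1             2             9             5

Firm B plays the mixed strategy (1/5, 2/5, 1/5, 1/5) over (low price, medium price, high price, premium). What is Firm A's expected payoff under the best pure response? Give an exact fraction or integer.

5

low price: (1)·(1/5) + (7)·(2/5) + (9)·(1/5) + (1)·(1/5) = 5.
medium price: (1)·(1/5) + (2)·(2/5) + (9)·(1/5) + (5)·(1/5) = 19/5.
The best pure response is low price with expected payoff 5.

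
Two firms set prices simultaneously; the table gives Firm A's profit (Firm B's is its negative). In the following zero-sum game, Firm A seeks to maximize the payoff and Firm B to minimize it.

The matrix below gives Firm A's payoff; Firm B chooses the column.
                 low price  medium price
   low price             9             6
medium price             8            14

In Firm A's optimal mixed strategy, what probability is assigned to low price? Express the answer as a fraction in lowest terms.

2/3

Row minima are 6 and 8, so Firm A's maximin is 8; column maxima are 9 and 14, so Firm B's minimax is 9. These differ, so the equilibrium is in mixed strategies.
Let Firm A play low price with probability p. Firm B is indifferent when 9p + 8(1−p) = 6p + 14(1−p), giving p = 2/3.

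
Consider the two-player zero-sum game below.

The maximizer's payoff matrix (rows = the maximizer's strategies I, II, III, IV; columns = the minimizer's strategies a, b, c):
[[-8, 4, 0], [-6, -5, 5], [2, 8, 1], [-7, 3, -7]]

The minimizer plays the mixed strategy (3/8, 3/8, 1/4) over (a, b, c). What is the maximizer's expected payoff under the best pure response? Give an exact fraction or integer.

4

I: (-8)·(3/8) + (4)·(3/8) + (0)·(1/4) = -3/2.
II: (-6)·(3/8) + (-5)·(3/8) + (5)·(1/4) = -23/8.
III: (2)·(3/8) + (8)·(3/8) + (1)·(1/4) = 4.
IV: (-7)·(3/8) + (3)·(3/8) + (-7)·(1/4) = -13/4.
The best pure response is III with expected payoff 4.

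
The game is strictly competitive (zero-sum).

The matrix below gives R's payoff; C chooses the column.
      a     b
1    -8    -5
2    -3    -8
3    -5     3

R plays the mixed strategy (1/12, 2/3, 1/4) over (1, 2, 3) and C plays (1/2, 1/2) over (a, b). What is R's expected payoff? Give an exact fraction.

-107/24

Against (1/2, 1/2), each row's expected payoff is 1: -13/2; 2: -11/2; 3: -1.
Taking the (1/12, 2/3, 1/4)-weighted average: (1/12)·(-13/2) + (2/3)·(-11/2) + (1/4)·(-1) = -107/24.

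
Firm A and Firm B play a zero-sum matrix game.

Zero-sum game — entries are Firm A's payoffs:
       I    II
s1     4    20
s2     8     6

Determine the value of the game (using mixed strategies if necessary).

68/9

Row minima are 4 and 6, so Firm A's maximin is 6; column maxima are 8 and 20, so Firm B's minimax is 8. These differ, so the equilibrium is in mixed strategies.
Let Firm A play s1 with probability p. Firm B is indifferent when 4p + 8(1−p) = 20p + 6(1−p), giving p = 1/9.
Let Firm B play I with probability q. Firm A is indifferent when 4q + 20(1−q) = 8q + 6(1−q), giving q = 7/9.
The value is 4·(7/9) + (20)·(2/9) = 68/9.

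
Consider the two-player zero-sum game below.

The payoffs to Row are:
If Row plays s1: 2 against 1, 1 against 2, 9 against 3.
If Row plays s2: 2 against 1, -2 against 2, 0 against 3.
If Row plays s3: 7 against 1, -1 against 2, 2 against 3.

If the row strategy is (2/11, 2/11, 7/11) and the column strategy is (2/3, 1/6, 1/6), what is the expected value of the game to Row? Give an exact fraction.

251/66

Against (2/3, 1/6, 1/6), each row's expected payoff is s1: 3; s2: 1; s3: 29/6.
Taking the (2/11, 2/11, 7/11)-weighted average: (2/11)·(3) + (2/11)·(1) + (7/11)·(29/6) = 251/66.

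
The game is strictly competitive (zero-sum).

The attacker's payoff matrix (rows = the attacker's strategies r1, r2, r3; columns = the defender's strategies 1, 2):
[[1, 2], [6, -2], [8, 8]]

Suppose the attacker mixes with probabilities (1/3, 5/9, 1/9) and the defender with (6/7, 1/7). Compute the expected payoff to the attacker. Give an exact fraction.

Against (6/7, 1/7), each row's expected payoff is r1: 8/7; r2: 34/7; r3: 8.
Taking the (1/3, 5/9, 1/9)-weighted average: (1/3)·(8/7) + (5/9)·(34/7) + (1/9)·(8) = 250/63.

250/63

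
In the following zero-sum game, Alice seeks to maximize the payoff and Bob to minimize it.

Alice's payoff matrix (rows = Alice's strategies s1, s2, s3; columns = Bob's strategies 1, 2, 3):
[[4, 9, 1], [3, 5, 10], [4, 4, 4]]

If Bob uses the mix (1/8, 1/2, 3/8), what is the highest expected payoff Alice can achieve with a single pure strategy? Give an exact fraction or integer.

53/8

s1: (4)·(1/8) + (9)·(1/2) + (1)·(3/8) = 43/8.
s2: (3)·(1/8) + (5)·(1/2) + (10)·(3/8) = 53/8.
s3: (4)·(1/8) + (4)·(1/2) + (4)·(3/8) = 4.
The best pure response is s2 with expected payoff 53/8.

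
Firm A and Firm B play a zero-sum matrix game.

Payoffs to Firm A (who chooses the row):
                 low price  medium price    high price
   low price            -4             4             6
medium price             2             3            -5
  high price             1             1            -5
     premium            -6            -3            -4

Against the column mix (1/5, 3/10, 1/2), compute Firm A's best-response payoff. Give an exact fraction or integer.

17/5

low price: (-4)·(1/5) + (4)·(3/10) + (6)·(1/2) = 17/5.
medium price: (2)·(1/5) + (3)·(3/10) + (-5)·(1/2) = -6/5.
high price: (1)·(1/5) + (1)·(3/10) + (-5)·(1/2) = -2.
premium: (-6)·(1/5) + (-3)·(3/10) + (-4)·(1/2) = -41/10.
The best pure response is low price with expected payoff 17/5.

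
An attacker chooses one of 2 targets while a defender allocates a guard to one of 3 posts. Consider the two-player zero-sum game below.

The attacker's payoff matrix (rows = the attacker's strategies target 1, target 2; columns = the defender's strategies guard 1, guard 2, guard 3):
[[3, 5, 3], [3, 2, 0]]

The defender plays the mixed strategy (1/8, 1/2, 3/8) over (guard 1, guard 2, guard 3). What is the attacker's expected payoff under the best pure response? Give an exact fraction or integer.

4

target 1: (3)·(1/8) + (5)·(1/2) + (3)·(3/8) = 4.
target 2: (3)·(1/8) + (2)·(1/2) + (0)·(3/8) = 11/8.
The best pure response is target 1 with expected payoff 4.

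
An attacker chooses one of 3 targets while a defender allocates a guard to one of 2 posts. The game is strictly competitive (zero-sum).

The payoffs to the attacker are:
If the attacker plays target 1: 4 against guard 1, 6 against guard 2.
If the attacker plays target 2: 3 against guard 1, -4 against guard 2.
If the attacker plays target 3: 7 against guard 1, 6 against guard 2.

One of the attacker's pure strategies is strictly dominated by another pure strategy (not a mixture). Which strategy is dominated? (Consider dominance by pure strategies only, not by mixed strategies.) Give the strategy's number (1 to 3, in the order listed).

Compare target 2 with target 1: 4 > 3, 6 > -4.
So target 1 strictly dominates target 2 for the attacker; target 2 is strictly dominated.

2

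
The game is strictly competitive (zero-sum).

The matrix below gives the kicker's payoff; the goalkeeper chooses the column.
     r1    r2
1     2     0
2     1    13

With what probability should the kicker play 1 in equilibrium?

6/7

Row minima are 0 and 1, so the kicker's maximin is 1; column maxima are 2 and 13, so the goalkeeper's minimax is 2. These differ, so the equilibrium is in mixed strategies.
Let the kicker play 1 with probability p. The goalkeeper is indifferent when 2p + (1−p) = 13(1−p), giving p = 6/7.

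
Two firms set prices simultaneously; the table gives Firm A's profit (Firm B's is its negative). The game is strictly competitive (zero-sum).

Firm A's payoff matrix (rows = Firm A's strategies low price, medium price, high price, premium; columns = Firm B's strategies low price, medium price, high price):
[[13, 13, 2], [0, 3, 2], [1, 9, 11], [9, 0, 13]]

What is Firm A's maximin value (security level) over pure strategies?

2

The worst-case payoff for each row is low price: 2, medium price: 0, high price: 1, premium: 0.
The best of these is 2.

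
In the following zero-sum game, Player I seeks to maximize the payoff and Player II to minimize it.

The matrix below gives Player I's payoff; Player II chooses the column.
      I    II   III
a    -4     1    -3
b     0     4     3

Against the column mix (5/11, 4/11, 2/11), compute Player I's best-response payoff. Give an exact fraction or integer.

a: (-4)·(5/11) + (1)·(4/11) + (-3)·(2/11) = -2.
b: (0)·(5/11) + (4)·(4/11) + (3)·(2/11) = 2.
The best pure response is b with expected payoff 2.

2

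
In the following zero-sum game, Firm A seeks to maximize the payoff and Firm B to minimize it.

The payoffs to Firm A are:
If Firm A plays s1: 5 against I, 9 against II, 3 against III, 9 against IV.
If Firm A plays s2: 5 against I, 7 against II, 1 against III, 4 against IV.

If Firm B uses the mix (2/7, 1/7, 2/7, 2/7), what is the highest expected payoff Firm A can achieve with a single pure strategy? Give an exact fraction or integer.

43/7

s1: (5)·(2/7) + (9)·(1/7) + (3)·(2/7) + (9)·(2/7) = 43/7.
s2: (5)·(2/7) + (7)·(1/7) + (1)·(2/7) + (4)·(2/7) = 27/7.
The best pure response is s1 with expected payoff 43/7.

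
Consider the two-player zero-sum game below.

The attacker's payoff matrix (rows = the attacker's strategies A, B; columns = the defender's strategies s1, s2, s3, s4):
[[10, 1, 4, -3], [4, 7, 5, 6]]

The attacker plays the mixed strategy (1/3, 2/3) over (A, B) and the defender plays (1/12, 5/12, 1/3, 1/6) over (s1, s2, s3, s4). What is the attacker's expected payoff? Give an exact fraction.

Against (1/12, 5/12, 1/3, 1/6), each row's expected payoff is A: 25/12; B: 71/12.
Taking the (1/3, 2/3)-weighted average: (1/3)·(25/12) + (2/3)·(71/12) = 167/36.

167/36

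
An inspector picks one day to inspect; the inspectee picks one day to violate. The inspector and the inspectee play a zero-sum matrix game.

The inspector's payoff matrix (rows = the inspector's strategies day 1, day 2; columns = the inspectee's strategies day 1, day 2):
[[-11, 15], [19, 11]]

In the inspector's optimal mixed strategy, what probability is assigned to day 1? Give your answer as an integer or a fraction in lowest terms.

Row minima are -11 and 11, so the inspector's maximin is 11; column maxima are 19 and 15, so the inspectee's minimax is 15. These differ, so the equilibrium is in mixed strategies.
Let the inspector play day 1 with probability p. The inspectee is indifferent when −11p + 19(1−p) = 15p + 11(1−p), giving p = 4/17.

4/17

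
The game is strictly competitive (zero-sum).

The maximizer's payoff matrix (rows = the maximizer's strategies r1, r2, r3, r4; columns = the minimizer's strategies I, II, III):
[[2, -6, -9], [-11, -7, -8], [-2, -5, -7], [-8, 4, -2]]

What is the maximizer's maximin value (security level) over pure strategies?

-7

The worst-case payoff for each row is r1: -9, r2: -11, r3: -7, r4: -8.
The best of these is -7.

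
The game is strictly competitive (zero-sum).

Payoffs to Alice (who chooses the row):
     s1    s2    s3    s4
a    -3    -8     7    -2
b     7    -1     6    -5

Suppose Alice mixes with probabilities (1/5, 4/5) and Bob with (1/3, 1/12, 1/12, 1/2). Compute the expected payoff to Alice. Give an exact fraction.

-13/60

Against (1/3, 1/12, 1/12, 1/2), each row's expected payoff is a: -25/12; b: 1/4.
Taking the (1/5, 4/5)-weighted average: (1/5)·(-25/12) + (4/5)·(1/4) = -13/60.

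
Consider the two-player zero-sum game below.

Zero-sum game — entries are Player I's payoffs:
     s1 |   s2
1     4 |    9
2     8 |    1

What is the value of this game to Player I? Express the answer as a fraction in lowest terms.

Row minima are 4 and 1, so Player I's maximin is 4; column maxima are 8 and 9, so Player II's minimax is 8. These differ, so the equilibrium is in mixed strategies.
Let Player I play 1 with probability p. Player II is indifferent when 4p + 8(1−p) = 9p + (1−p), giving p = 7/12.
Let Player II play s1 with probability q. Player I is indifferent when 4q + 9(1−q) = 8q + (1−q), giving q = 2/3.
The value is 4·(2/3) + (9)·(1/3) = 17/3.

17/3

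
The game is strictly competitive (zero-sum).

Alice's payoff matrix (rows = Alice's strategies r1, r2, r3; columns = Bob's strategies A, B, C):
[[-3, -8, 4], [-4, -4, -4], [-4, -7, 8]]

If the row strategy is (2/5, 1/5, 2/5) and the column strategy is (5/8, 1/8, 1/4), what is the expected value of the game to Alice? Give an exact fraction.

Against (5/8, 1/8, 1/4), each row's expected payoff is r1: -15/8; r2: -4; r3: -11/8.
Taking the (2/5, 1/5, 2/5)-weighted average: (2/5)·(-15/8) + (1/5)·(-4) + (2/5)·(-11/8) = -21/10.

-21/10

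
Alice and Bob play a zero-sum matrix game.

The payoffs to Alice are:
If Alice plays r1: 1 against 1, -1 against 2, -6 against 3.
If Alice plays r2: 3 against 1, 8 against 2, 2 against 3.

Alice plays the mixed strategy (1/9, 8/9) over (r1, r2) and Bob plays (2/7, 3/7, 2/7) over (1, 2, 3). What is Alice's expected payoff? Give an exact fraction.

37/9

Against (2/7, 3/7, 2/7), each row's expected payoff is r1: -13/7; r2: 34/7.
Taking the (1/9, 8/9)-weighted average: (1/9)·(-13/7) + (8/9)·(34/7) = 37/9.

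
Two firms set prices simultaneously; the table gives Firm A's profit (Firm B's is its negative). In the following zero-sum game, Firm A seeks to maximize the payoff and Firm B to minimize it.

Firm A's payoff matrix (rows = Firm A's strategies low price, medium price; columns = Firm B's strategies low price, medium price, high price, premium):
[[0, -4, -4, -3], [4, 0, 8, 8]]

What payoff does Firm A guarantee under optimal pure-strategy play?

Row minima: -4, 0 → Firm A's maximin is 0.
Column maxima: 4, 0, 8, 8 → Firm B's minimax is 0.
They coincide at (medium price, medium price), so the value is 0.

0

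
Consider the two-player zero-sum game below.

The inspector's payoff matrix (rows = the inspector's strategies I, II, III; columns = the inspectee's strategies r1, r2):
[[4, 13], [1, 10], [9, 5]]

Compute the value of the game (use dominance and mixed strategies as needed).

97/13

Row II is strictly dominated by row I, so the inspector never plays it.
The remaining 2×2 game on (I, III) × (r1, r2) has no saddle point. Let the inspector play I with probability p; indifference gives 4p + 9(1−p) = 13p + 5(1−p), so p = 4/13.
Similarly the inspectee's optimal q on r1 is 8/13, and the value is 4·(8/13) + (13)·(5/13) = 97/13.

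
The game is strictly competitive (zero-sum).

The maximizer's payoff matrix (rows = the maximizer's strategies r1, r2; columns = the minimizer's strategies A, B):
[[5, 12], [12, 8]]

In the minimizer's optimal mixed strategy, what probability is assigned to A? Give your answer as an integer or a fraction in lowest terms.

Row minima are 5 and 8, so the maximizer's maximin is 8; column maxima are 12 and 12, so the minimizer's minimax is 12. These differ, so the equilibrium is in mixed strategies.
Let the minimizer play A with probability q. The maximizer is indifferent when 5q + 12(1−q) = 12q + 8(1−q), giving q = 4/11.

4/11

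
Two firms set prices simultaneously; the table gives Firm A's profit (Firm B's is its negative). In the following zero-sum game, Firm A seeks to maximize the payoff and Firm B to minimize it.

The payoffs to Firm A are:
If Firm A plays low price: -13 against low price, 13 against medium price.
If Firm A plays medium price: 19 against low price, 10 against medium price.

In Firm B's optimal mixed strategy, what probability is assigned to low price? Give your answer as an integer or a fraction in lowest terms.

3/35

Row minima are -13 and 10, so Firm A's maximin is 10; column maxima are 19 and 13, so Firm B's minimax is 13. These differ, so the equilibrium is in mixed strategies.
Let Firm B play low price with probability q. Firm A is indifferent when −13q + 13(1−q) = 19q + 10(1−q), giving q = 3/35.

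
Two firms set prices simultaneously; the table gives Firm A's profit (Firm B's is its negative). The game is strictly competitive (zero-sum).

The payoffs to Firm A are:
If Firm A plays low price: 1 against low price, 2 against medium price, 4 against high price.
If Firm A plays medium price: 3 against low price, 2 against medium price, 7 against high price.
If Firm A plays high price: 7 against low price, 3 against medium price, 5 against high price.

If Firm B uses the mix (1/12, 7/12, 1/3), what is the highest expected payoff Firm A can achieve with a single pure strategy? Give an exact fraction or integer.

4

low price: (1)·(1/12) + (2)·(7/12) + (4)·(1/3) = 31/12.
medium price: (3)·(1/12) + (2)·(7/12) + (7)·(1/3) = 15/4.
high price: (7)·(1/12) + (3)·(7/12) + (5)·(1/3) = 4.
The best pure response is high price with expected payoff 4.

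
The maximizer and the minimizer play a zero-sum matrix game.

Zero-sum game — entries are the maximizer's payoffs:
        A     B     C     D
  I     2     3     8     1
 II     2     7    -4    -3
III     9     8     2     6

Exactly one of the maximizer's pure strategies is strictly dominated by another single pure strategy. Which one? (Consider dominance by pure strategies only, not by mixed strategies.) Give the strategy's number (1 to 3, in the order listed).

2

Compare II with III: 9 > 2, 8 > 7, 2 > -4, 6 > -3.
So III strictly dominates II for the maximizer; II is strictly dominated.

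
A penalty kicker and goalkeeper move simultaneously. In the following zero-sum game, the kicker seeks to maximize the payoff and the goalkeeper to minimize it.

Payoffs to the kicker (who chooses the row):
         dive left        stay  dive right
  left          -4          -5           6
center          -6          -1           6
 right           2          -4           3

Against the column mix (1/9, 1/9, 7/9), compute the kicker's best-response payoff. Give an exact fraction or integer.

left: (-4)·(1/9) + (-5)·(1/9) + (6)·(7/9) = 11/3.
center: (-6)·(1/9) + (-1)·(1/9) + (6)·(7/9) = 35/9.
right: (2)·(1/9) + (-4)·(1/9) + (3)·(7/9) = 19/9.
The best pure response is center with expected payoff 35/9.

35/9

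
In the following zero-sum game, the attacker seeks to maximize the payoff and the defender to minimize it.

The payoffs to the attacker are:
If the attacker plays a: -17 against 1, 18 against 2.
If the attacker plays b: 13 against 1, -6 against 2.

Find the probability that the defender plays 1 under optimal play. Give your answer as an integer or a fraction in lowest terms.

4/9

Row minima are -17 and -6, so the attacker's maximin is -6; column maxima are 13 and 18, so the defender's minimax is 13. These differ, so the equilibrium is in mixed strategies.
Let the defender play 1 with probability q. The attacker is indifferent when −17q + 18(1−q) = 13q − 6(1−q), giving q = 4/9.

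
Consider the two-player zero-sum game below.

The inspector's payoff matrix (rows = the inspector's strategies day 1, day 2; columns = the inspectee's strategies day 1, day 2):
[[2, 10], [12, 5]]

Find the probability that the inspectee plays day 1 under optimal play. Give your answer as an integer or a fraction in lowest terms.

1/3

Row minima are 2 and 5, so the inspector's maximin is 5; column maxima are 12 and 10, so the inspectee's minimax is 10. These differ, so the equilibrium is in mixed strategies.
Let the inspectee play day 1 with probability q. The inspector is indifferent when 2q + 10(1−q) = 12q + 5(1−q), giving q = 1/3.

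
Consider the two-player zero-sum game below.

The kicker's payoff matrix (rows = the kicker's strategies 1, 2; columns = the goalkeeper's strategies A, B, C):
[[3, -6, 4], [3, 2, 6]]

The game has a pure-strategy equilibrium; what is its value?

Row minima: -6, 2 → the kicker's maximin is 2.
Column maxima: 3, 2, 6 → the goalkeeper's minimax is 2.
They coincide at (2, B), so the value is 2.

2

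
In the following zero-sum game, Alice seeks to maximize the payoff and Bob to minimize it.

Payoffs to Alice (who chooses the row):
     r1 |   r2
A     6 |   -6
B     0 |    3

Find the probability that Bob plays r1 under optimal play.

3/5

Row minima are -6 and 0, so Alice's maximin is 0; column maxima are 6 and 3, so Bob's minimax is 3. These differ, so the equilibrium is in mixed strategies.
Let Bob play r1 with probability q. Alice is indifferent when 6q − 6(1−q) = 3(1−q), giving q = 3/5.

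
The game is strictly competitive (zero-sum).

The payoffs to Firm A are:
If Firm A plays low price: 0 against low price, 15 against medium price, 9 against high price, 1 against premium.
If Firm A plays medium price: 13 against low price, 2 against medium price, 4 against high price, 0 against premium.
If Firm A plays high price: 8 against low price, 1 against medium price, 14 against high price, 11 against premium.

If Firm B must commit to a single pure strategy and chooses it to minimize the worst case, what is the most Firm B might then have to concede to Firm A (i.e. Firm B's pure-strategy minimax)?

11

The worst case (largest entry) in each column is low price: 13, medium price: 15, high price: 14, premium: 11.
The best (smallest) of these is 11.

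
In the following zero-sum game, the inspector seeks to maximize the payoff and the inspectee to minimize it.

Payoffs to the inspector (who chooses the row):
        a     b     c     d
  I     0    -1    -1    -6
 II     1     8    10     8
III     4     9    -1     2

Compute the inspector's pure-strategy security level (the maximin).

1

The worst-case payoff for each row is I: -6, II: 1, III: -1.
The best of these is 1.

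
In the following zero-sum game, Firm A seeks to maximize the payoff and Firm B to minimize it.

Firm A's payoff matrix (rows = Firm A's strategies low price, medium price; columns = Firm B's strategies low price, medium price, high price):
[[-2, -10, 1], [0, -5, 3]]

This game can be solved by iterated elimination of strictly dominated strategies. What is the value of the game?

Row low price is strictly dominated by row medium price (0>-2, -5>-10, 3>1); eliminate low price.
Column low price is strictly dominated by medium price for Firm B (-5<0); eliminate low price.
Column high price is strictly dominated by medium price for Firm B (-5<3); eliminate high price.
Only (medium price, medium price) remains, with payoff -5.

-5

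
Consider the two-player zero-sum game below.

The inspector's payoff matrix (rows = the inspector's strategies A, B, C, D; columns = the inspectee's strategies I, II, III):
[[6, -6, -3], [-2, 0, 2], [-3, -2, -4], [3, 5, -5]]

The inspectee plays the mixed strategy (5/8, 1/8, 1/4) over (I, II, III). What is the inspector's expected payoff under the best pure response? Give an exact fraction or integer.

9/4

A: (6)·(5/8) + (-6)·(1/8) + (-3)·(1/4) = 9/4.
B: (-2)·(5/8) + (0)·(1/8) + (2)·(1/4) = -3/4.
C: (-3)·(5/8) + (-2)·(1/8) + (-4)·(1/4) = -25/8.
D: (3)·(5/8) + (5)·(1/8) + (-5)·(1/4) = 5/4.
The best pure response is A with expected payoff 9/4.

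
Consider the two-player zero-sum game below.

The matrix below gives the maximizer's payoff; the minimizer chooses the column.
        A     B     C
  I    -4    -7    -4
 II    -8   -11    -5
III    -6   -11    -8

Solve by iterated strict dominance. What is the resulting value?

-7

Row II is strictly dominated by row I (-4>-8, -7>-11, -4>-5); eliminate II.
Row III is strictly dominated by row I (-4>-6, -7>-11, -4>-8); eliminate III.
Column A is strictly dominated by B for the minimizer (-7<-4); eliminate A.
Column C is strictly dominated by B for the minimizer (-7<-4); eliminate C.
Only (I, B) remains, with payoff -7.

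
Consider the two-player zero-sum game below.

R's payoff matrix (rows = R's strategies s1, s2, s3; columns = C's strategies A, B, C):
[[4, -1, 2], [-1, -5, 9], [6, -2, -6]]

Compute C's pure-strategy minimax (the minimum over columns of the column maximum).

The worst case (largest entry) in each column is A: 6, B: -1, C: 9.
The best (smallest) of these is -1.

-1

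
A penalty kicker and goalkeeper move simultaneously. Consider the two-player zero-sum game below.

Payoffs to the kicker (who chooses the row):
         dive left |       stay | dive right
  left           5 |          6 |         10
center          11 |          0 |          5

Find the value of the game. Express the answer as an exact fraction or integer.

11/2

Column dive right is strictly dominated by stay for the goalkeeper (it gives the kicker more in every row).
The remaining 2×2 game on (left, center) × (dive left, stay) has no saddle point. Let the kicker play left with probability p; indifference gives 5p + 11(1−p) = 6p, so p = 11/12.
Similarly the goalkeeper's optimal q on dive left is 1/2, and the value is 5·(1/2) + (6)·(1/2) = 11/2.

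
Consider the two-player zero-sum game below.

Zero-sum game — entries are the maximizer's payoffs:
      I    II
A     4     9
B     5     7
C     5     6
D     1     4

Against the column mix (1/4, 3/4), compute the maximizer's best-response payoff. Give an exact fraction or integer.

31/4

A: (4)·(1/4) + (9)·(3/4) = 31/4.
B: (5)·(1/4) + (7)·(3/4) = 13/2.
C: (5)·(1/4) + (6)·(3/4) = 23/4.
D: (1)·(1/4) + (4)·(3/4) = 13/4.
The best pure response is A with expected payoff 31/4.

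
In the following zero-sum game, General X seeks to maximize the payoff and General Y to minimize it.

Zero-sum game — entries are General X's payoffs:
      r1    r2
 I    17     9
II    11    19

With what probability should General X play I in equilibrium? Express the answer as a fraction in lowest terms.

1/2

Row minima are 9 and 11, so General X's maximin is 11; column maxima are 17 and 19, so General Y's minimax is 17. These differ, so the equilibrium is in mixed strategies.
Let General X play I with probability p. General Y is indifferent when 17p + 11(1−p) = 9p + 19(1−p), giving p = 1/2.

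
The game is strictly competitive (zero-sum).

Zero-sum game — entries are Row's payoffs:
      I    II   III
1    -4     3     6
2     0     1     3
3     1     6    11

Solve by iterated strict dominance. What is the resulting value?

1

Column II is strictly dominated by I for Column (-4<3, 0<1, 1<6); eliminate II.
Row 2 is strictly dominated by row 3 (1>0, 11>3); eliminate 2.
Row 1 is strictly dominated by row 3 (1>-4, 11>6); eliminate 1.
Column III is strictly dominated by I for Column (1<11); eliminate III.
Only (3, I) remains, with payoff 1.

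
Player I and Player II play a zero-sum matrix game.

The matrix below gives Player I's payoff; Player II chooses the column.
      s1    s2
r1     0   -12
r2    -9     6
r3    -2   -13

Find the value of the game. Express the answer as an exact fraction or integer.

Row r3 is strictly dominated by row r1, so Player I never plays it.
The remaining 2×2 game on (r1, r2) × (s1, s2) has no saddle point. Let Player I play r1 with probability p; indifference gives −9(1−p) = −12p + 6(1−p), so p = 5/9.
Similarly Player II's optimal q on s1 is 2/3, and the value is 0·(2/3) + (-12)·(1/3) = -4.

-4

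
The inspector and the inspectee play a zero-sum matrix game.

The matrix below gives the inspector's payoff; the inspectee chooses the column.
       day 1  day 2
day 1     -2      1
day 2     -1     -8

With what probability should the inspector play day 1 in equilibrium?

7/10

Row minima are -2 and -8, so the inspector's maximin is -2; column maxima are -1 and 1, so the inspectee's minimax is -1. These differ, so the equilibrium is in mixed strategies.
Let the inspector play day 1 with probability p. The inspectee is indifferent when −2p − (1−p) = p − 8(1−p), giving p = 7/10.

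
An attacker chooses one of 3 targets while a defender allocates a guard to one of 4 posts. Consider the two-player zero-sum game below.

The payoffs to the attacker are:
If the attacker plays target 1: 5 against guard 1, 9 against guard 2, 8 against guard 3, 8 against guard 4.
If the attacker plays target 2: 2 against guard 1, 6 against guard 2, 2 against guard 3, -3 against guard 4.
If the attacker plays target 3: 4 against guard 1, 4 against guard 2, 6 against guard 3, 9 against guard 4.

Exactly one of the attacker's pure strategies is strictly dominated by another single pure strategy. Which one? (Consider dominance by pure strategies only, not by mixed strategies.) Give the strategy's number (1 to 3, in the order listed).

Compare target 2 with target 1: 5 > 2, 9 > 6, 8 > 2, 8 > -3.
So target 1 strictly dominates target 2 for the attacker; target 2 is strictly dominated.

2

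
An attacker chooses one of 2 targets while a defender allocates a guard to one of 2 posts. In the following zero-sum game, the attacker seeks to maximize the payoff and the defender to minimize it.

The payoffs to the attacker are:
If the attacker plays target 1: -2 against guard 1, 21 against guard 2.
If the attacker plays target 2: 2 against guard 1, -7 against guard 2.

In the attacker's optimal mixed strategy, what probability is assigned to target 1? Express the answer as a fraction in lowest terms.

Row minima are -2 and -7, so the attacker's maximin is -2; column maxima are 2 and 21, so the defender's minimax is 2. These differ, so the equilibrium is in mixed strategies.
Let the attacker play target 1 with probability p. The defender is indifferent when −2p + 2(1−p) = 21p − 7(1−p), giving p = 9/32.

9/32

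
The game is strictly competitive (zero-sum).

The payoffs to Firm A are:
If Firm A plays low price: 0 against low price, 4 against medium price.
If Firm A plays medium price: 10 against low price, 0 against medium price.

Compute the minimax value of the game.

20/7

Row minima are 0 and 0, so Firm A's maximin is 0; column maxima are 10 and 4, so Firm B's minimax is 4. These differ, so the equilibrium is in mixed strategies.
Let Firm A play low price with probability p. Firm B is indifferent when 10(1−p) = 4p, giving p = 5/7.
Let Firm B play low price with probability q. Firm A is indifferent when 4(1−q) = 10q, giving q = 2/7.
The value is 0·(2/7) + (4)·(5/7) = 20/7.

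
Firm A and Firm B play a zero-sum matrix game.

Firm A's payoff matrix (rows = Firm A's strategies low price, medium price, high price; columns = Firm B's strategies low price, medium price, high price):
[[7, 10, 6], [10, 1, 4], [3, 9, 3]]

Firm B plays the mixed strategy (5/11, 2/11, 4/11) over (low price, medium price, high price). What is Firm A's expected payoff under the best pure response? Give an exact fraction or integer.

79/11

low price: (7)·(5/11) + (10)·(2/11) + (6)·(4/11) = 79/11.
medium price: (10)·(5/11) + (1)·(2/11) + (4)·(4/11) = 68/11.
high price: (3)·(5/11) + (9)·(2/11) + (3)·(4/11) = 45/11.
The best pure response is low price with expected payoff 79/11.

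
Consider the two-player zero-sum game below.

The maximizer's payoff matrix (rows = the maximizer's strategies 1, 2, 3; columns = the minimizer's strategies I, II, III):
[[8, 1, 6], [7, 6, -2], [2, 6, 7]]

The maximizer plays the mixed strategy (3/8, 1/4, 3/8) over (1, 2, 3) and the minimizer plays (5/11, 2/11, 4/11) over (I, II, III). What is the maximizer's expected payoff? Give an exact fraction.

Against (5/11, 2/11, 4/11), each row's expected payoff is 1: 6; 2: 39/11; 3: 50/11.
Taking the (3/8, 1/4, 3/8)-weighted average: (3/8)·(6) + (1/4)·(39/11) + (3/8)·(50/11) = 213/44.

213/44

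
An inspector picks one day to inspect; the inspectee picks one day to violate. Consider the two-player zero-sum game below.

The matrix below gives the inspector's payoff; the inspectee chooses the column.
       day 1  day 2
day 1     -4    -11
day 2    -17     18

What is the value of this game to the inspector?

-37/6

Row minima are -11 and -17, so the inspector's maximin is -11; column maxima are -4 and 18, so the inspectee's minimax is -4. These differ, so the equilibrium is in mixed strategies.
Let the inspector play day 1 with probability p. The inspectee is indifferent when −4p − 17(1−p) = −11p + 18(1−p), giving p = 5/6.
Let the inspectee play day 1 with probability q. The inspector is indifferent when −4q − 11(1−q) = −17q + 18(1−q), giving q = 29/42.
The value is -4·(29/42) + (-11)·(13/42) = -37/6.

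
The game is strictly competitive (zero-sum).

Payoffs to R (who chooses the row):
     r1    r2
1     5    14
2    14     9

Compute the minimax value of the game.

151/14

Row minima are 5 and 9, so R's maximin is 9; column maxima are 14 and 14, so C's minimax is 14. These differ, so the equilibrium is in mixed strategies.
Let R play 1 with probability p. C is indifferent when 5p + 14(1−p) = 14p + 9(1−p), giving p = 5/14.
Let C play r1 with probability q. R is indifferent when 5q + 14(1−q) = 14q + 9(1−q), giving q = 5/14.
The value is 5·(5/14) + (14)·(9/14) = 151/14.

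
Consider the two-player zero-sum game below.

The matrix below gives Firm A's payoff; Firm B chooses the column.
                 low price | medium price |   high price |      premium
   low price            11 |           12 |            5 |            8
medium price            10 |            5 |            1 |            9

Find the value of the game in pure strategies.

5

Row minima: 5, 1 → Firm A's maximin is 5.
Column maxima: 11, 12, 5, 9 → Firm B's minimax is 5.
They coincide at (low price, high price), so the value is 5.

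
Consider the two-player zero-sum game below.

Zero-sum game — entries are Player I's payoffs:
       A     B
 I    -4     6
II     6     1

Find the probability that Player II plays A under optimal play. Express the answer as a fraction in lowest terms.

1/3

Row minima are -4 and 1, so Player I's maximin is 1; column maxima are 6 and 6, so Player II's minimax is 6. These differ, so the equilibrium is in mixed strategies.
Let Player II play A with probability q. Player I is indifferent when −4q + 6(1−q) = 6q + (1−q), giving q = 1/3.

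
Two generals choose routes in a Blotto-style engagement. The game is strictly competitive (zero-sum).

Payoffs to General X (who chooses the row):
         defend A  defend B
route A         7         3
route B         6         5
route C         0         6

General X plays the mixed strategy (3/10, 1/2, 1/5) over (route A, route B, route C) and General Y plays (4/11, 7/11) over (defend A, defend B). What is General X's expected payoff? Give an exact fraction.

263/55

Against (4/11, 7/11), each row's expected payoff is route A: 49/11; route B: 59/11; route C: 42/11.
Taking the (3/10, 1/2, 1/5)-weighted average: (3/10)·(49/11) + (1/2)·(59/11) + (1/5)·(42/11) = 263/55.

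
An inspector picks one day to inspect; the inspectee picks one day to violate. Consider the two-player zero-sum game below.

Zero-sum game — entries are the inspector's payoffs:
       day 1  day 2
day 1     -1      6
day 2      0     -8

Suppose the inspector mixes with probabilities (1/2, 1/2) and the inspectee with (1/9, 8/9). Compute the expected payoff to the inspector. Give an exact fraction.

-17/18

Against (1/9, 8/9), each row's expected payoff is day 1: 47/9; day 2: -64/9.
Taking the (1/2, 1/2)-weighted average: (1/2)·(47/9) + (1/2)·(-64/9) = -17/18.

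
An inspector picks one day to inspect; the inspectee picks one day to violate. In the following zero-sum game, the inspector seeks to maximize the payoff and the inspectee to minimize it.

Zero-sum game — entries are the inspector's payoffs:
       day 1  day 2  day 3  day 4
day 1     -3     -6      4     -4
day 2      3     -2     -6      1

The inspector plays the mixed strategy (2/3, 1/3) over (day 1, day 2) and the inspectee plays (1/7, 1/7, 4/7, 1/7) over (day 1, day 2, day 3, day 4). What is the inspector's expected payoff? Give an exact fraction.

-16/21

Against (1/7, 1/7, 4/7, 1/7), each row's expected payoff is day 1: 3/7; day 2: -22/7.
Taking the (2/3, 1/3)-weighted average: (2/3)·(3/7) + (1/3)·(-22/7) = -16/21.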